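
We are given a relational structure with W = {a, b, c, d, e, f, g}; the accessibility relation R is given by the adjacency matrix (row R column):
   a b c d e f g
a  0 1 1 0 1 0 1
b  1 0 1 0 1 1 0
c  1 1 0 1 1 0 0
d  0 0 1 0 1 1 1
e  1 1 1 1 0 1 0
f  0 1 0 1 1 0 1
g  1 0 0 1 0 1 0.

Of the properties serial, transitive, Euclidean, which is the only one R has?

serial

Serial: yes — every world has a successor (e.g. a R b).
Transitive: no — a R b and b R f, but not a R f.
Euclidean: no — a R b and a R g, but not b R g.
Only serial holds.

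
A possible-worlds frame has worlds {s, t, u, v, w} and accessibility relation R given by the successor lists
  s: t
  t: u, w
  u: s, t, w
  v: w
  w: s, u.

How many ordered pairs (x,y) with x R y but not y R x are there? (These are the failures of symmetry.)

5

Enumerating: (s,t), (t,w), (u,s), (v,w), (w,s).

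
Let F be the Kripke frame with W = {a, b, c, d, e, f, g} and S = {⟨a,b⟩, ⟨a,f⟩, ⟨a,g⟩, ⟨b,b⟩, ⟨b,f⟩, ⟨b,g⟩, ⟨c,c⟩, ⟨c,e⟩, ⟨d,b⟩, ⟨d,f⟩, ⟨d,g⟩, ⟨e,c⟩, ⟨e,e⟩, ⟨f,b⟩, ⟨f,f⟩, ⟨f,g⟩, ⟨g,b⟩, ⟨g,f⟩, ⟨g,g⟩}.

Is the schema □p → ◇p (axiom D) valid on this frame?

The schema D characterises exactly the serial frames.
Serial: yes — every world has a successor (e.g. a S b).

Yes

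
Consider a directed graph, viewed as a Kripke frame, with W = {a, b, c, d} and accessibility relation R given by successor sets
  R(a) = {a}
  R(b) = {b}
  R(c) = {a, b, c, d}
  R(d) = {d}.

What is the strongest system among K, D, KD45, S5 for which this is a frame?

D

Serial (axiom D): yes — every world has a successor (e.g. a R a).
Transitive (axiom 4): yes — every two-step R-path is closed by a direct edge.
Euclidean (axiom 5): no — c R a and c R b, but not a R b.
Reflexive (axiom T): yes — every world is R-related to itself.
So F validates K, D; KD45 would additionally require R to be Euclidean. The strongest is D.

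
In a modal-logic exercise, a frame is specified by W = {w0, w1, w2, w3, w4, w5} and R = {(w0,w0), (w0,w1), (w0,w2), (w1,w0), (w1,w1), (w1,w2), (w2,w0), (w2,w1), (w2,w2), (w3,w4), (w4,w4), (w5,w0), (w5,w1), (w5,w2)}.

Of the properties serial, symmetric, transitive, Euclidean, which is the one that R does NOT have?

symmetric

Serial: yes — every world has a successor (e.g. w0 R w0).
Symmetric: no — w3 R w4 but not w4 R w3.
Transitive: yes — every two-step R-path is closed by a direct edge.
Euclidean: yes — any two successors of a common world are R-related.
Only symmetric fails.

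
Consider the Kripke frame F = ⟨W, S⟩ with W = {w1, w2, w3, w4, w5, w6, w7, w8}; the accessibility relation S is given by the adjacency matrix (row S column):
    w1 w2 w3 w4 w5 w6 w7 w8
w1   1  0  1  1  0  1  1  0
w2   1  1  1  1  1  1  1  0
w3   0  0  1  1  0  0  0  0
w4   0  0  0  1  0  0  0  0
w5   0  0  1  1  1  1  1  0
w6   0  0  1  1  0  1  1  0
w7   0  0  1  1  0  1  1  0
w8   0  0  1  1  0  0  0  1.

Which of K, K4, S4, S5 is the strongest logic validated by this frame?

Transitive (axiom 4): yes — every two-step S-path is closed by a direct edge.
Reflexive (axiom T): yes — every world is S-related to itself.
Euclidean (axiom 5): no — w1 S w3 and w1 S w6, but not w3 S w6.
So F validates K, K4, S4; S5 would additionally require S to be Euclidean. The strongest is S4.

S4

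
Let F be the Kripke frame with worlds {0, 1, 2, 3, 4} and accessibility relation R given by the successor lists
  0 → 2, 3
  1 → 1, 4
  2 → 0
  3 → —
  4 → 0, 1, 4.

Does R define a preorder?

No

Reflexive: no — 0 is not related to itself.
Transitive: no — 1 R 4 and 4 R 0, but not 1 R 0.
So R is not a preorder.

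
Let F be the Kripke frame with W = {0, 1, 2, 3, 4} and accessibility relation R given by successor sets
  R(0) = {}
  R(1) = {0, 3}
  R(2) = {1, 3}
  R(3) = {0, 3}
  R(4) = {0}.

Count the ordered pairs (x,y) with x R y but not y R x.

6

Enumerating: (1,0), (1,3), (2,1), (2,3), (3,0), (4,0).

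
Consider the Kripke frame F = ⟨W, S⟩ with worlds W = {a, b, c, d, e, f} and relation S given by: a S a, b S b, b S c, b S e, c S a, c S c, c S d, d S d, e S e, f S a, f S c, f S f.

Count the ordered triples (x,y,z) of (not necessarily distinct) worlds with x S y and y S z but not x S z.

Enumerating: (b,c,a), (b,c,d), (f,c,d).

3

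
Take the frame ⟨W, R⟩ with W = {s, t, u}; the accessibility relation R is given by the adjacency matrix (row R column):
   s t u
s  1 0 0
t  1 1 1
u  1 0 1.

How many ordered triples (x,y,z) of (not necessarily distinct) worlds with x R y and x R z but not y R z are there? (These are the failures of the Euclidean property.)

Enumerating: (t,s,t), (t,s,u), (t,u,t), (u,s,u).

4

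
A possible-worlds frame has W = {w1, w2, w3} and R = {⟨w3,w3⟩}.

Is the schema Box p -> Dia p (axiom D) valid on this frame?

By correspondence theory, D is valid on a frame iff R is serial.
Serial: no — w1 has no R-successor.

No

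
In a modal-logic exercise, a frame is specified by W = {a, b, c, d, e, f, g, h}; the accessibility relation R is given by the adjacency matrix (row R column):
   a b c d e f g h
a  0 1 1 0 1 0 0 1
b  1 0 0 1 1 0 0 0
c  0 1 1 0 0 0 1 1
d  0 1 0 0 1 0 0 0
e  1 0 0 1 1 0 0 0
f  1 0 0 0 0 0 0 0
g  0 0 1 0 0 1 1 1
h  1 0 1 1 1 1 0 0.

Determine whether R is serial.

Yes

Serial: yes — every world has a successor (e.g. a R b).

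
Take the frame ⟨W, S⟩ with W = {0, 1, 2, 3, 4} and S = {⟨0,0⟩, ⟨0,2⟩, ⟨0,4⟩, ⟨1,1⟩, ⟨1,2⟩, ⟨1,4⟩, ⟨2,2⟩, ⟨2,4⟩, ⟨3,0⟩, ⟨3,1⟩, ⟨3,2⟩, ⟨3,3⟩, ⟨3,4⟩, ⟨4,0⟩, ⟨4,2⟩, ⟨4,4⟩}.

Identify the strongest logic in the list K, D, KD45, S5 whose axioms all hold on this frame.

Serial (axiom D): yes — every world has a successor (e.g. 0 S 0).
Transitive (axiom 4): no — 1 S 4 and 4 S 0, but not 1 S 0.
Euclidean (axiom 5): no — 3 S 0 and 3 S 1, but not 0 S 1.
Reflexive (axiom T): yes — every world is S-related to itself.
So F validates K, D; KD45 would additionally require S to be Euclidean and transitive. The strongest is D.

D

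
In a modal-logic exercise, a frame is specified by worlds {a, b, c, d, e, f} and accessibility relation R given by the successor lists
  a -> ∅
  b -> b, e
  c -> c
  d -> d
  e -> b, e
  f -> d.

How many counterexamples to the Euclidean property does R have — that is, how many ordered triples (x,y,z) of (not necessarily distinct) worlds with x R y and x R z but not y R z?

R is Euclidean; there are no such tuples.

0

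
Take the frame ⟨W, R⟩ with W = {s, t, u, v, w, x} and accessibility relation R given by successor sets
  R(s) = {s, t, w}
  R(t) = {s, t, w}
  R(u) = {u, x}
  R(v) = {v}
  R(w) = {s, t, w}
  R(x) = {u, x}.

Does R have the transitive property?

Yes

Transitive: yes — every two-step R-path is closed by a direct edge.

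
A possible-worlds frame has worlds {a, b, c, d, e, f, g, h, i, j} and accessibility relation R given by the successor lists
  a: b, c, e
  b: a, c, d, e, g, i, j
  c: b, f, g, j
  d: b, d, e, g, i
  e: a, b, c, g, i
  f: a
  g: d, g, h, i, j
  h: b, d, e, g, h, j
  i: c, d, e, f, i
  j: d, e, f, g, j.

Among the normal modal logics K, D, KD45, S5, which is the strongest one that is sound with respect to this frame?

D

Serial (axiom D): yes — every world has a successor (e.g. a R b).
Transitive (axiom 4): no — a R b and b R d, but not a R d.
Euclidean (axiom 5): no — a R c and a R e, but not c R e.
Reflexive (axiom T): no — a is not related to itself.
So F validates K, D; KD45 would additionally require R to be Euclidean and transitive. The strongest is D.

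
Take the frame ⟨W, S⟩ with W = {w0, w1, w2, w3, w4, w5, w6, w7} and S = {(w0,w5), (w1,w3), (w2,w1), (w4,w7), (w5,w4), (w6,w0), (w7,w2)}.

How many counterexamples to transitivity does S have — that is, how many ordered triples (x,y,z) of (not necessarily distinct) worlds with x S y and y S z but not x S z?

Enumerating: (w0,w5,w4), (w2,w1,w3), (w4,w7,w2), (w5,w4,w7), (w6,w0,w5), (w7,w2,w1).

6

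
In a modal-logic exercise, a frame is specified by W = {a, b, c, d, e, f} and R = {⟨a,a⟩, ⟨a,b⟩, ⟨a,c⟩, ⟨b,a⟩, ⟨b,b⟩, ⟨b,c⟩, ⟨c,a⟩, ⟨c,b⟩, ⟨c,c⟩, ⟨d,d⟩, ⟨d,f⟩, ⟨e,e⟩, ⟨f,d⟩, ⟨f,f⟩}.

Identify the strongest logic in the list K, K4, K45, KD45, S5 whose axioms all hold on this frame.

Transitive (axiom 4): yes — every two-step R-path is closed by a direct edge.
Euclidean (axiom 5): yes — any two successors of a common world are R-related.
Serial (axiom D): yes — every world has a successor (e.g. a R a).
Reflexive (axiom T): yes — every world is R-related to itself.
So F validates K, K4, K45, KD45, S5. The strongest is S5.

S5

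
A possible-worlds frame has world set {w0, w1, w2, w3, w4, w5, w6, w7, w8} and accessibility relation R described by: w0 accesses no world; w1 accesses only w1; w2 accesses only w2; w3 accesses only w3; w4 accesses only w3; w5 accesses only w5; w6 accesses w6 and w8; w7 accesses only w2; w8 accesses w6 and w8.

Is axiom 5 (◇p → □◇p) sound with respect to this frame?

The schema 5 characterises exactly the Euclidean frames.
Euclidean: yes — any two successors of a common world are R-related.

Yes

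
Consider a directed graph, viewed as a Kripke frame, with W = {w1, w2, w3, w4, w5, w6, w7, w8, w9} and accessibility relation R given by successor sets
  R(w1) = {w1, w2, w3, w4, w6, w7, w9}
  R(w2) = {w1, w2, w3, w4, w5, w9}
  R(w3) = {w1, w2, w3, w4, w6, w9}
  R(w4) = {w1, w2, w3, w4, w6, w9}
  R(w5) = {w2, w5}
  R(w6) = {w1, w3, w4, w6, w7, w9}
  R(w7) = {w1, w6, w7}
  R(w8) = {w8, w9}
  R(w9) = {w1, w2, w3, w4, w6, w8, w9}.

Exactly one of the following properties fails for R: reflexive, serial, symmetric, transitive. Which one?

Reflexive: yes — every world is R-related to itself.
Serial: yes — every world has a successor (e.g. w1 R w1).
Symmetric: yes — every pair in R has its reverse in R.
Transitive: no — w1 R w2 and w2 R w5, but not w1 R w5.
Only transitive fails.

transitive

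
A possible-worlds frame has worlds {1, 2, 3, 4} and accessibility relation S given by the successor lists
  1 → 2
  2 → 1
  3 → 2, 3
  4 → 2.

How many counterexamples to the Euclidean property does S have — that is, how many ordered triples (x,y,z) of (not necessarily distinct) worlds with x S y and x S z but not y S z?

Enumerating: (1,2,2), (2,1,1), (3,2,2), (3,2,3), (4,2,2).

5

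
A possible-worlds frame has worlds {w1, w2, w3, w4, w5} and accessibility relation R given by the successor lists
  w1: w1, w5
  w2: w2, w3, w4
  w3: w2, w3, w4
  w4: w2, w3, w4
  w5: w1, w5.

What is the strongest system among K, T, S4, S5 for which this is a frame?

Reflexive (axiom T): yes — every world is R-related to itself.
Transitive (axiom 4): yes — every two-step R-path is closed by a direct edge.
Euclidean (axiom 5): yes — any two successors of a common world are R-related.
So F validates K, T, S4, S5. The strongest is S5.

S5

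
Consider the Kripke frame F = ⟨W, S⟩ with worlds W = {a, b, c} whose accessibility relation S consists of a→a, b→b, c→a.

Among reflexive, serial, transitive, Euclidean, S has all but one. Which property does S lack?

Reflexive: no — c is not related to itself.
Serial: yes — every world has a successor (e.g. a S a).
Transitive: yes — every two-step S-path is closed by a direct edge.
Euclidean: yes — any two successors of a common world are S-related.
Only reflexive fails.

reflexive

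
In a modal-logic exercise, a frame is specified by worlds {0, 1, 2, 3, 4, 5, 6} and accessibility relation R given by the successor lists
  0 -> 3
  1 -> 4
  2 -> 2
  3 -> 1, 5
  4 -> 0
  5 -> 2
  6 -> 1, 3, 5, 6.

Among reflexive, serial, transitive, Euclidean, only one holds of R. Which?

serial

Reflexive: no — 0 is not related to itself.
Serial: yes — every world has a successor (e.g. 0 R 3).
Transitive: no — 0 R 3 and 3 R 1, but not 0 R 1.
Euclidean: no — 3 R 1 and 3 R 5, but not 1 R 5.
Only serial holds.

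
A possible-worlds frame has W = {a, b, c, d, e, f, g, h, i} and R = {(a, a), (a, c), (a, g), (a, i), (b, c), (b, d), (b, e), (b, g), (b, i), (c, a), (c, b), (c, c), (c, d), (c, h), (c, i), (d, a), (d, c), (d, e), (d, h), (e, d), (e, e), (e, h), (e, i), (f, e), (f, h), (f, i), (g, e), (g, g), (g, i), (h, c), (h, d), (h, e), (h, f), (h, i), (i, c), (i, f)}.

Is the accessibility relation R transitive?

Transitive: no — a R c and c R b, but not a R b.

No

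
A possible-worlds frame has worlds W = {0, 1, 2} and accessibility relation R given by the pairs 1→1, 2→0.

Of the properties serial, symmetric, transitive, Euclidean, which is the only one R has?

Serial: no — 0 has no R-successor.
Symmetric: no — 2 R 0 but not 0 R 2.
Transitive: yes — every two-step R-path is closed by a direct edge.
Euclidean: no — 2 R 0 and 2 R 0, but not 0 R 0.
Only transitive holds.

transitive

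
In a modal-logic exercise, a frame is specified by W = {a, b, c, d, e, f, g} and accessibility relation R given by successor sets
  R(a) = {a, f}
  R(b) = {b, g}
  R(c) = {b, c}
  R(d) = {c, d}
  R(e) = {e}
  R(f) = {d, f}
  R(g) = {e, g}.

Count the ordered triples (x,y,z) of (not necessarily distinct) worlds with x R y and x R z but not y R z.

Enumerating: (a,f,a), (b,g,b), (c,b,c), (d,c,d), (f,d,f), (g,e,g).

6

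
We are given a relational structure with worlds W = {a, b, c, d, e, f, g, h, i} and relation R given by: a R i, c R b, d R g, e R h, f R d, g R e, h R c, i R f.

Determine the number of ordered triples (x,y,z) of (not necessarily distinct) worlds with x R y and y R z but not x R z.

7

Enumerating: (a,i,f), (d,g,e), (e,h,c), (f,d,g), (g,e,h), (h,c,b), (i,f,d).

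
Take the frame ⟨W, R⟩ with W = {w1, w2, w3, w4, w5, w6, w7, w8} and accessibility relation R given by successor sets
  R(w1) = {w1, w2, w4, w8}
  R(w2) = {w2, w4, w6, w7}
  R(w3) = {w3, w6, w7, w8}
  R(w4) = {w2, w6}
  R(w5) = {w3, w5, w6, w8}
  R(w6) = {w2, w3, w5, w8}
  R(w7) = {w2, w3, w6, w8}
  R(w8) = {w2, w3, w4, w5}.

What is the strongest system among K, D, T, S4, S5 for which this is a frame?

D

Serial (axiom D): yes — every world has a successor (e.g. w1 R w1).
Reflexive (axiom T): no — w4 is not related to itself.
Transitive (axiom 4): no — w1 R w2 and w2 R w6, but not w1 R w6.
Euclidean (axiom 5): no — w1 R w2 and w1 R w8, but not w2 R w8.
So F validates K, D; T would additionally require R to be reflexive. The strongest is D.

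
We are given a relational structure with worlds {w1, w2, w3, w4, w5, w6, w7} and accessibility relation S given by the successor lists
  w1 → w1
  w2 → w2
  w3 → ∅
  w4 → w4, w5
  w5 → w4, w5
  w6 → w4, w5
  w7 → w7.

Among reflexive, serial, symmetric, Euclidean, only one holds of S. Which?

Euclidean

Reflexive: no — w3 is not related to itself.
Serial: no — w3 has no S-successor.
Symmetric: no — w6 S w4 but not w4 S w6.
Euclidean: yes — any two successors of a common world are S-related.
Only Euclidean holds.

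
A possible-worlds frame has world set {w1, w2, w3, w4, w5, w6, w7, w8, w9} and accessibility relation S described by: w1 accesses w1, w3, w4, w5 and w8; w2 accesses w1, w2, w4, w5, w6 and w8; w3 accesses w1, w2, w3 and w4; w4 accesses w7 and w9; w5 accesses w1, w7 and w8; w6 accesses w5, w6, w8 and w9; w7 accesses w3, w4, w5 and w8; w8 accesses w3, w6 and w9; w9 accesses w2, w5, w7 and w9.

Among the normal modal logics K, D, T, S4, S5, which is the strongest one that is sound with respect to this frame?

D

Serial (axiom D): yes — every world has a successor (e.g. w1 S w1).
Reflexive (axiom T): no — w4 is not related to itself.
Transitive (axiom 4): no — w1 S w3 and w3 S w2, but not w1 S w2.
Euclidean (axiom 5): no — w1 S w3 and w1 S w5, but not w3 S w5.
So F validates K, D; T would additionally require S to be reflexive. The strongest is D.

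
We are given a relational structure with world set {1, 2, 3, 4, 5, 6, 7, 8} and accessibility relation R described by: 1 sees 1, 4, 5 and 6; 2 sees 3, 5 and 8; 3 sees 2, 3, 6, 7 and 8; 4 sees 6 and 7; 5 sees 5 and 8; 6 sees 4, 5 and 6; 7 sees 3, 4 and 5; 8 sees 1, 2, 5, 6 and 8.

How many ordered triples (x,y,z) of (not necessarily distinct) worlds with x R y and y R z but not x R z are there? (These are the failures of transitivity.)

Enumerating: (1,4,7), (1,5,8), (2,3,2), (2,3,6), (2,3,7), (2,8,1), (2,8,2), (2,8,6), (3,2,5), (3,6,4), (3,6,5), (3,7,4), … and 23 more.
Total: 35.

35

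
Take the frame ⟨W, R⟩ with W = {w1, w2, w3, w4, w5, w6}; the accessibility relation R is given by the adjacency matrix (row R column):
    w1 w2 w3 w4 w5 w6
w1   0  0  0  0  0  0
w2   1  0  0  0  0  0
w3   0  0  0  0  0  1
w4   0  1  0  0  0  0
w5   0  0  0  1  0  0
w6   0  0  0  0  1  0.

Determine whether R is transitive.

No

Transitive: no — w3 R w6 and w6 R w5, but not w3 R w5.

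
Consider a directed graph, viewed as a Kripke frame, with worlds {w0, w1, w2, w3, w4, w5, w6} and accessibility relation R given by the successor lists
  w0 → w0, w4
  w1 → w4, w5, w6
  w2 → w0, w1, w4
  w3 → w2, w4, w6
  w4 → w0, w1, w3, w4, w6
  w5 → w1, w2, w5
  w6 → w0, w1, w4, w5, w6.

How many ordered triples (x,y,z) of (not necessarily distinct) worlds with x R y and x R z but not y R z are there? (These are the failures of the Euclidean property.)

33

Enumerating: (w1,w4,w5), (w1,w5,w4), (w1,w5,w6), (w2,w0,w1), (w2,w1,w0), (w2,w1,w1), (w3,w2,w2), (w3,w2,w6), (w3,w4,w2), (w3,w6,w2), (w4,w0,w1), (w4,w0,w3), … and 21 more.
Total: 33.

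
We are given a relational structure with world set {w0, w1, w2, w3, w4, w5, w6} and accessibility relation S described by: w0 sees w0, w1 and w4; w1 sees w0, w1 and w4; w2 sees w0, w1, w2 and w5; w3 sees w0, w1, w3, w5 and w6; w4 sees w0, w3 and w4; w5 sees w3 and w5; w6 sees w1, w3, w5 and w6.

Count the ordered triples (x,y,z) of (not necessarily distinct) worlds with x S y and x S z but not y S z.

Enumerating: (w0,w4,w1), (w1,w4,w1), (w2,w0,w2), (w2,w0,w5), (w2,w1,w2), (w2,w1,w5), (w2,w5,w0), (w2,w5,w1), (w2,w5,w2), (w3,w0,w3), (w3,w0,w5), (w3,w0,w6), … and 14 more.
Total: 26.

26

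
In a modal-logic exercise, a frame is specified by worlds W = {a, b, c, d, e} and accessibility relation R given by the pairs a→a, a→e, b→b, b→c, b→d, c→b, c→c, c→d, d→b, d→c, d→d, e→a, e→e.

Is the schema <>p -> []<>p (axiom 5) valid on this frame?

Yes

The schema 5 characterises exactly the Euclidean frames.
Euclidean: yes — any two successors of a common world are R-related.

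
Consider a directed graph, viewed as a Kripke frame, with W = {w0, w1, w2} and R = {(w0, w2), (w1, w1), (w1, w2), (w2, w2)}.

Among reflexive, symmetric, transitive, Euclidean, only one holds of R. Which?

transitive

Reflexive: no — w0 is not related to itself.
Symmetric: no — w0 R w2 but not w2 R w0.
Transitive: yes — every two-step R-path is closed by a direct edge.
Euclidean: no — w1 R w2 and w1 R w1, but not w2 R w1.
Only transitive holds.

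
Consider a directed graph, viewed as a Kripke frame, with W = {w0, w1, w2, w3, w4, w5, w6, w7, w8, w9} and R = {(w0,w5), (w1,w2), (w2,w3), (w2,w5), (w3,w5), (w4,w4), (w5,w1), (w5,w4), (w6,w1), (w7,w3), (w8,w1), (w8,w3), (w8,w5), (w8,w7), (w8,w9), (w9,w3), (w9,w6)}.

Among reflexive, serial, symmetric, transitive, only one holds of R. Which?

Reflexive: no — w0 is not related to itself.
Serial: yes — every world has a successor (e.g. w0 R w5).
Symmetric: no — w0 R w5 but not w5 R w0.
Transitive: no — w0 R w5 and w5 R w1, but not w0 R w1.
Only serial holds.

serial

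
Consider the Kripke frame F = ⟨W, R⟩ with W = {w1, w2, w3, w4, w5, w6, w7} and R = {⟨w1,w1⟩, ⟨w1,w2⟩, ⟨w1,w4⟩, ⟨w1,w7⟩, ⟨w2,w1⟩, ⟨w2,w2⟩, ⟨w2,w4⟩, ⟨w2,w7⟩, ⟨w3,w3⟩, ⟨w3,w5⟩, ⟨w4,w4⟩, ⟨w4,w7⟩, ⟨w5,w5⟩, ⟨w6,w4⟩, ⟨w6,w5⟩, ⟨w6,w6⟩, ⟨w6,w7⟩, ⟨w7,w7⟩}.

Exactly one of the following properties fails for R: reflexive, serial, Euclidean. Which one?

Reflexive: yes — every world is R-related to itself.
Serial: yes — every world has a successor (e.g. w1 R w1).
Euclidean: no — w1 R w4 and w1 R w2, but not w4 R w2.
Only Euclidean fails.

Euclidean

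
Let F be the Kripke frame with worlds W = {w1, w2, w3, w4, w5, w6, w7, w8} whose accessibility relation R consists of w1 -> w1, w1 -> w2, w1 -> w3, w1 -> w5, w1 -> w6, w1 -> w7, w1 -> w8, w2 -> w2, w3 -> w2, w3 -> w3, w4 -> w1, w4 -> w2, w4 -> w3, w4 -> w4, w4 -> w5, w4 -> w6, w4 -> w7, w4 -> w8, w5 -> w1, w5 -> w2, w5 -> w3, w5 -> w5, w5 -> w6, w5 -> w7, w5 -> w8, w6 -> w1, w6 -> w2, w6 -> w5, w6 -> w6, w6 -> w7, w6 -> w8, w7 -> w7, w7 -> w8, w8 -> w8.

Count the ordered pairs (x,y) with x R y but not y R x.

20

Enumerating: (w1,w2), (w1,w3), (w1,w7), (w1,w8), (w3,w2), (w4,w1), (w4,w2), (w4,w3), (w4,w5), (w4,w6), (w4,w7), (w4,w8), … and 8 more.
Total: 20.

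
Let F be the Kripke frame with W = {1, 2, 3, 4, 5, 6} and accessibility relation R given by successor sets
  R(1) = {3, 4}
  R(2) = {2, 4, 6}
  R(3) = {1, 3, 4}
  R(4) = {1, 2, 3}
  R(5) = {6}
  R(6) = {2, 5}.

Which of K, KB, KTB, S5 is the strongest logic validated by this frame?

Symmetric (axiom B): yes — every pair in R has its reverse in R.
Reflexive (axiom T): no — 1 is not related to itself.
Euclidean (axiom 5): no — 2 R 4 and 2 R 6, but not 4 R 6.
So F validates K, KB; KTB would additionally require R to be reflexive. The strongest is KB.

KB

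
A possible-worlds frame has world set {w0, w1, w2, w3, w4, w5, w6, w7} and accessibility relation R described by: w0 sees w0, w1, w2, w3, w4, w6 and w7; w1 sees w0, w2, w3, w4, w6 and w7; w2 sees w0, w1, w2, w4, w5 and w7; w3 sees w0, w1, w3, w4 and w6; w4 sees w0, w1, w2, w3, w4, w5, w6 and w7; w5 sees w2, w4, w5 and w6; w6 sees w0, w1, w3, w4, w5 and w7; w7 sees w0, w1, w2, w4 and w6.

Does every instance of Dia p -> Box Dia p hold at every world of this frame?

No

The schema 5 characterises exactly the Euclidean frames.
Euclidean: no — w0 R w2 and w0 R w3, but not w2 R w3.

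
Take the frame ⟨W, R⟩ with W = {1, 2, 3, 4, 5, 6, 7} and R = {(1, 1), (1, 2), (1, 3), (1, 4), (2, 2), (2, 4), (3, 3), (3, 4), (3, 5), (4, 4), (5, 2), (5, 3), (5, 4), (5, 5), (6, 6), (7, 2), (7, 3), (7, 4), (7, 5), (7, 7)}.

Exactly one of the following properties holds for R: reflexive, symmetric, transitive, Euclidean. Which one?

reflexive

Reflexive: yes — every world is R-related to itself.
Symmetric: no — 1 R 2 but not 2 R 1.
Transitive: no — 1 R 3 and 3 R 5, but not 1 R 5.
Euclidean: no — 1 R 2 and 1 R 3, but not 2 R 3.
Only reflexive holds.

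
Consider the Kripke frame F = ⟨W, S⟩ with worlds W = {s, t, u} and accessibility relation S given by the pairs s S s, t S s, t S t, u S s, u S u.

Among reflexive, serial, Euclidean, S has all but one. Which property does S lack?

Reflexive: yes — every world is S-related to itself.
Serial: yes — every world has a successor (e.g. s S s).
Euclidean: no — t S s and t S t, but not s S t.
Only Euclidean fails.

Euclidean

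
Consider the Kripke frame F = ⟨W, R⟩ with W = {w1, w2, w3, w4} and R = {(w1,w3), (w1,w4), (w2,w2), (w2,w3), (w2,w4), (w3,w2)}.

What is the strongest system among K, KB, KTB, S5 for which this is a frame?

K

Symmetric (axiom B): no — w1 R w3 but not w3 R w1.
Reflexive (axiom T): no — w1 is not related to itself.
Euclidean (axiom 5): no — w1 R w3 and w1 R w4, but not w3 R w4.
So F validates K; KB would additionally require R to be symmetric. The strongest is K.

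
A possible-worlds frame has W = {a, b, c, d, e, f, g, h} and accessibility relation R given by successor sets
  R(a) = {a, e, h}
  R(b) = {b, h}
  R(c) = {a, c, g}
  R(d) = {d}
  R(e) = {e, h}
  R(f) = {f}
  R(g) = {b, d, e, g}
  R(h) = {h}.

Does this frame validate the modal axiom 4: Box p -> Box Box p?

No

The schema 4 characterises exactly the transitive frames.
Transitive: no — c R a and a R e, but not c R e.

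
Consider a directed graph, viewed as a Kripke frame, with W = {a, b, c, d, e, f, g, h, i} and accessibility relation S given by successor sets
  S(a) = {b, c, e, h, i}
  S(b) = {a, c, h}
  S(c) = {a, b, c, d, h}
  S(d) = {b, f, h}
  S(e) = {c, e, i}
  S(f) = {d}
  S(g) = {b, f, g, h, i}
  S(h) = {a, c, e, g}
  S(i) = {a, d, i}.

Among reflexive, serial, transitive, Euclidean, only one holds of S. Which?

Reflexive: no — a is not related to itself.
Serial: yes — every world has a successor (e.g. a S b).
Transitive: no — a S c and c S d, but not a S d.
Euclidean: no — a S b and a S e, but not b S e.
Only serial holds.

serial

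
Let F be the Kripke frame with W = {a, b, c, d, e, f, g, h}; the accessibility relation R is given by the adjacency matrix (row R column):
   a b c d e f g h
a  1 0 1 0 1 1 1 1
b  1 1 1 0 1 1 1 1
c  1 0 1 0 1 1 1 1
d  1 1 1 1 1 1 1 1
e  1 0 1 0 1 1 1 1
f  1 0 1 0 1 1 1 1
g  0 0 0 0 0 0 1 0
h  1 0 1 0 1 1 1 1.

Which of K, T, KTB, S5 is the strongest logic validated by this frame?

Reflexive (axiom T): yes — every world is R-related to itself.
Symmetric (axiom B): no — a R g but not g R a.
Euclidean (axiom 5): no — a R g and a R c, but not g R c.
So F validates K, T; KTB would additionally require R to be symmetric. The strongest is T.

T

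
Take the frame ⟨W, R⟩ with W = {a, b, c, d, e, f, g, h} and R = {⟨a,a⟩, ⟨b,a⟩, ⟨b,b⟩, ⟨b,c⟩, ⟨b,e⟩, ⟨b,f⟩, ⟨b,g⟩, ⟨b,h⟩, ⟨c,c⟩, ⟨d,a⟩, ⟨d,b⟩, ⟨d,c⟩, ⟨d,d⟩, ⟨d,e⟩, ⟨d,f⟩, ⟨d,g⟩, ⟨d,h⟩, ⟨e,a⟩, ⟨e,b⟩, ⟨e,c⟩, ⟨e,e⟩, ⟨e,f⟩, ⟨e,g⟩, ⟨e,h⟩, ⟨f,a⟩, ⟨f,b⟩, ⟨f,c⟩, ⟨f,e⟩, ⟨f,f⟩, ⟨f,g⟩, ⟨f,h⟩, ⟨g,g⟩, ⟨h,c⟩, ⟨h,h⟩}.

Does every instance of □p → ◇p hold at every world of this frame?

The schema D characterises exactly the serial frames.
Serial: yes — every world has a successor (e.g. a R a).

Yes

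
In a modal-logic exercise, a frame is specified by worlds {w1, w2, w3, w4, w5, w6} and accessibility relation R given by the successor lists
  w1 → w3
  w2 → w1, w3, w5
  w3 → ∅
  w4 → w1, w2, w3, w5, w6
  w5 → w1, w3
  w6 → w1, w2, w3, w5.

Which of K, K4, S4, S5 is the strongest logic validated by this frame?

K4

Transitive (axiom 4): yes — every two-step R-path is closed by a direct edge.
Reflexive (axiom T): no — w1 is not related to itself.
Euclidean (axiom 5): no — w2 R w1 and w2 R w5, but not w1 R w5.
So F validates K, K4; S4 would additionally require R to be reflexive. The strongest is K4.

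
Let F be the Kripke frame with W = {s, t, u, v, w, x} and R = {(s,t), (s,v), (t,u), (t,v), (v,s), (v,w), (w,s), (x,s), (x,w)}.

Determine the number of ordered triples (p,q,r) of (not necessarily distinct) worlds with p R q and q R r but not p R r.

11

Enumerating: (s,t,u), (s,v,s), (s,v,w), (t,v,s), (t,v,w), (v,s,t), (v,s,v), (w,s,t), (w,s,v), (x,s,t), (x,s,v).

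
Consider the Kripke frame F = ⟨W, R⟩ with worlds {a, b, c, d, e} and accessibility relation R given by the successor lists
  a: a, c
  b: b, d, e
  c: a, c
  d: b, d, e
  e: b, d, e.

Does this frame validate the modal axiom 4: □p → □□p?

Yes

The schema 4 characterises exactly the transitive frames.
Transitive: yes — every two-step R-path is closed by a direct edge.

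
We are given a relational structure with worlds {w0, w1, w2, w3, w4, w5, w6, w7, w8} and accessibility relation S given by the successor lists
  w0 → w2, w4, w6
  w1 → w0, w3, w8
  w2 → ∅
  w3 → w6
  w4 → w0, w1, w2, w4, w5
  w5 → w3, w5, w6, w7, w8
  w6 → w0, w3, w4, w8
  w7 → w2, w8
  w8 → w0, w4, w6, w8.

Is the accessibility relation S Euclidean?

No

Euclidean: no — w0 S w2 and w0 S w4, but not w2 S w4.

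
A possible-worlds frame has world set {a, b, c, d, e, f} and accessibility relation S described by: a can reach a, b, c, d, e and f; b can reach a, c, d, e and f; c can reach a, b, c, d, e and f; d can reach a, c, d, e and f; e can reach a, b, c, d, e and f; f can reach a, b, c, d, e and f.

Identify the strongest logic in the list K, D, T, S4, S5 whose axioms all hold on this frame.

Serial (axiom D): yes — every world has a successor (e.g. a S a).
Reflexive (axiom T): no — b is not related to itself.
Transitive (axiom 4): no — d S a and a S b, but not d S b.
Euclidean (axiom 5): no — a S d and a S b, but not d S b.
So F validates K, D; T would additionally require S to be reflexive. The strongest is D.

D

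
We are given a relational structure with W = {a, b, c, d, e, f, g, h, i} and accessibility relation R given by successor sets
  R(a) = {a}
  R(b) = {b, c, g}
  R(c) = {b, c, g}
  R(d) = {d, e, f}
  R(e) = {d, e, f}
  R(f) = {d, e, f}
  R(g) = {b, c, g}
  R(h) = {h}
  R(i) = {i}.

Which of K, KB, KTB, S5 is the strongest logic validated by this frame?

Symmetric (axiom B): yes — every pair in R has its reverse in R.
Reflexive (axiom T): yes — every world is R-related to itself.
Euclidean (axiom 5): yes — any two successors of a common world are R-related.
So F validates K, KB, KTB, S5. The strongest is S5.

S5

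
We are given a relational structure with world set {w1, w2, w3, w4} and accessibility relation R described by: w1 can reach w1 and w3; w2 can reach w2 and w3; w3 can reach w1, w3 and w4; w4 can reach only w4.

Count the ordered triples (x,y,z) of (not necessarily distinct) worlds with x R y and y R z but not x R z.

Enumerating: (w1,w3,w4), (w2,w3,w1), (w2,w3,w4).

3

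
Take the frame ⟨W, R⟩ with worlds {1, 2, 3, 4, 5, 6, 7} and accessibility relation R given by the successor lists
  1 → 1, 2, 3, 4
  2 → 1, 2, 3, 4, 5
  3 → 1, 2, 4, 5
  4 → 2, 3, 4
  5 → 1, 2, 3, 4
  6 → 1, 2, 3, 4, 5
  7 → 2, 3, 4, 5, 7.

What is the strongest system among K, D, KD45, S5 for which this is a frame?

D

Serial (axiom D): yes — every world has a successor (e.g. 1 R 1).
Transitive (axiom 4): no — 1 R 2 and 2 R 5, but not 1 R 5.
Euclidean (axiom 5): no — 2 R 1 and 2 R 5, but not 1 R 5.
Reflexive (axiom T): no — 3 is not related to itself.
So F validates K, D; KD45 would additionally require R to be Euclidean and transitive. The strongest is D.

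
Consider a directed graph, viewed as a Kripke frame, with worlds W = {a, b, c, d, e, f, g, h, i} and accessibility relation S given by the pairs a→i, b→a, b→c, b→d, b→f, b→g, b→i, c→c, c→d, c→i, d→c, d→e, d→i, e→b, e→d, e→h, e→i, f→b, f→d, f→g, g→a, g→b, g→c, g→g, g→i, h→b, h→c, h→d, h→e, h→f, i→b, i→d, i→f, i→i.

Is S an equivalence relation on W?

Reflexive: no — a is not related to itself.
Symmetric: no — a S i but not i S a.
Transitive: no — a S i and i S b, but not a S b.
So S is not an equivalence relation.

No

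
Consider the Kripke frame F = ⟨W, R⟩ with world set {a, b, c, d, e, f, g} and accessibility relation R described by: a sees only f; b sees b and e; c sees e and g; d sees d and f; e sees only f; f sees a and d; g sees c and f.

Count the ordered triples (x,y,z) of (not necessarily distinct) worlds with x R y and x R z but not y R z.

16

Enumerating: (a,f,f), (b,e,b), (b,e,e), (c,e,e), (c,e,g), (c,g,e), (c,g,g), (d,f,f), (e,f,f), (f,a,a), (f,a,d), (f,d,a), (g,c,c), (g,c,f), (g,f,c), (g,f,f).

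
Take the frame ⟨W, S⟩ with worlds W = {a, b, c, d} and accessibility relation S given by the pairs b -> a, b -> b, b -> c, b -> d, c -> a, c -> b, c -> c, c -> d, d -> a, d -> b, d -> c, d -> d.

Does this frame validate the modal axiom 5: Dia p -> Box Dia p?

The schema 5 characterises exactly the Euclidean frames.
Euclidean: no — b S a and b S c, but not a S c.

No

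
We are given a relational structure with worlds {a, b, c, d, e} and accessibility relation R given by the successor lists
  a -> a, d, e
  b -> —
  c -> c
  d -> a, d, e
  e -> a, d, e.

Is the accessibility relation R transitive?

Transitive: yes — every two-step R-path is closed by a direct edge.

Yes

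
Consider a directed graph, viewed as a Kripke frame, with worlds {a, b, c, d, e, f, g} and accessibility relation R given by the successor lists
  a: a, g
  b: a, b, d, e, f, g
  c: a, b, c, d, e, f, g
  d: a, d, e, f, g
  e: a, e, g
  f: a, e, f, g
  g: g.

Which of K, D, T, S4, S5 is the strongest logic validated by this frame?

Serial (axiom D): yes — every world has a successor (e.g. a R a).
Reflexive (axiom T): yes — every world is R-related to itself.
Transitive (axiom 4): yes — every two-step R-path is closed by a direct edge.
Euclidean (axiom 5): no — b R a and b R d, but not a R d.
So F validates K, D, T, S4; S5 would additionally require R to be Euclidean. The strongest is S4.

S4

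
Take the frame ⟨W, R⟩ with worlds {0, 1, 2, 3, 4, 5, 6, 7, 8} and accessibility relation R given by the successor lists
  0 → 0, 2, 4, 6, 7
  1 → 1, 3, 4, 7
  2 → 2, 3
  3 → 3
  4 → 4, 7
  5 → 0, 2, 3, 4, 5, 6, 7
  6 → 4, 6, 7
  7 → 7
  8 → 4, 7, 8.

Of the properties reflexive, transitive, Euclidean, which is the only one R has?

reflexive

Reflexive: yes — every world is R-related to itself.
Transitive: no — 0 R 2 and 2 R 3, but not 0 R 3.
Euclidean: no — 0 R 2 and 0 R 4, but not 2 R 4.
Only reflexive holds.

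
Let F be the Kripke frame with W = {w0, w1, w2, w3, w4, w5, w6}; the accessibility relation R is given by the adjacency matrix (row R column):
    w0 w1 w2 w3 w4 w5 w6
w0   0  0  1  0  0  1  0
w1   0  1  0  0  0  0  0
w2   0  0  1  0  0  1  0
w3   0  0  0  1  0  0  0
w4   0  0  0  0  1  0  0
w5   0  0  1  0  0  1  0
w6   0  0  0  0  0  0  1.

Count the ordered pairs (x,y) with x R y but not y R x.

Enumerating: (w0,w2), (w0,w5).

2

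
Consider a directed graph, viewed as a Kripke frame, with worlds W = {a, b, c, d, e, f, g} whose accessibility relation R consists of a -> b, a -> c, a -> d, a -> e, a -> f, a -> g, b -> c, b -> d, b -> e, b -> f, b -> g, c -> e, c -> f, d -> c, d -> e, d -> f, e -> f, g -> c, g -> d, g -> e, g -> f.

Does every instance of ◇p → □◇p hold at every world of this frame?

Axiom 5 corresponds to the accessibility relation being Euclidean.
Euclidean: no — a R c and a R b, but not c R b.

No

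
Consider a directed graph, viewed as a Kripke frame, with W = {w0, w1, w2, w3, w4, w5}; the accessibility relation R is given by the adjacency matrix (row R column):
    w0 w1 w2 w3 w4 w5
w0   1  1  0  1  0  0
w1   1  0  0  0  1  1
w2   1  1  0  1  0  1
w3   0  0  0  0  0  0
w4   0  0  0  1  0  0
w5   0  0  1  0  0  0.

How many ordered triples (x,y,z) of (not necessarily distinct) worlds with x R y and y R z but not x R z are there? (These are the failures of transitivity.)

12

Enumerating: (w0,w1,w4), (w0,w1,w5), (w1,w0,w1), (w1,w0,w3), (w1,w4,w3), (w1,w5,w2), (w2,w1,w4), (w2,w5,w2), (w5,w2,w0), (w5,w2,w1), (w5,w2,w3), (w5,w2,w5).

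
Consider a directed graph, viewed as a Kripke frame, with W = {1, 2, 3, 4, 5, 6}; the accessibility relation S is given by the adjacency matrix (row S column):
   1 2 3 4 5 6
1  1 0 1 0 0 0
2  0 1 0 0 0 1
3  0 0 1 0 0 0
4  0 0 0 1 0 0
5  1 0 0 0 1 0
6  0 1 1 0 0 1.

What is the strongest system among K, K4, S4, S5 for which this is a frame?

K

Transitive (axiom 4): no — 2 S 6 and 6 S 3, but not 2 S 3.
Reflexive (axiom T): yes — every world is S-related to itself.
Euclidean (axiom 5): no — 6 S 2 and 6 S 3, but not 2 S 3.
So F validates K; K4 would additionally require S to be transitive. The strongest is K.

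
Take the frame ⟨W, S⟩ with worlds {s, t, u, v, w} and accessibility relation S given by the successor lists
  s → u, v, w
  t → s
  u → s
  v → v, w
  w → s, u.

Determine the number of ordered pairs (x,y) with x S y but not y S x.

4

Enumerating: (s,v), (t,s), (v,w), (w,u).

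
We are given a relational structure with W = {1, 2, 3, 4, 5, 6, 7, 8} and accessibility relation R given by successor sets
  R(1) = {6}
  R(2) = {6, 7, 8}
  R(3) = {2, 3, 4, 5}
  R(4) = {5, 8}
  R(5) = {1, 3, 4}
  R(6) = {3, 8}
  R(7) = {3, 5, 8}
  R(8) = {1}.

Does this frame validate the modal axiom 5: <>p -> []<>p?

By correspondence theory, 5 is valid on a frame iff R is Euclidean.
Euclidean: no — 2 R 6 and 2 R 7, but not 6 R 7.

No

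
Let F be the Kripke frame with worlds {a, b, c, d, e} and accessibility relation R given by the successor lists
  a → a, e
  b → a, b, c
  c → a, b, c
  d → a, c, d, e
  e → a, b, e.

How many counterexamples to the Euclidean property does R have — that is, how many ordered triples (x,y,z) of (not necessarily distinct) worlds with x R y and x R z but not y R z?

12

Enumerating: (b,a,b), (b,a,c), (c,a,b), (c,a,c), (d,a,c), (d,a,d), (d,c,d), (d,c,e), (d,e,c), (d,e,d), (e,a,b), (e,b,e).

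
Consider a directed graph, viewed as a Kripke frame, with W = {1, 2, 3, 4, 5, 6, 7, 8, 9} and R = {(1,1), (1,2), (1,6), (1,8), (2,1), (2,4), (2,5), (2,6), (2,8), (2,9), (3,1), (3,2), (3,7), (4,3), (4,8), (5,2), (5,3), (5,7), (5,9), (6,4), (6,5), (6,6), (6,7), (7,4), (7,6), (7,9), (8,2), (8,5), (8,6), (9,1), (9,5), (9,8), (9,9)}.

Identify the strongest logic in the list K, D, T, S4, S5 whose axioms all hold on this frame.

D

Serial (axiom D): yes — every world has a successor (e.g. 1 R 1).
Reflexive (axiom T): no — 2 is not related to itself.
Transitive (axiom 4): no — 1 R 2 and 2 R 4, but not 1 R 4.
Euclidean (axiom 5): no — 1 R 6 and 1 R 2, but not 6 R 2.
So F validates K, D; T would additionally require R to be reflexive. The strongest is D.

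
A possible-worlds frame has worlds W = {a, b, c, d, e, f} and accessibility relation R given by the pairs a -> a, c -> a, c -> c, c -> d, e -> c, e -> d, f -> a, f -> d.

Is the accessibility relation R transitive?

No

Transitive: no — e R c and c R a, but not e R a.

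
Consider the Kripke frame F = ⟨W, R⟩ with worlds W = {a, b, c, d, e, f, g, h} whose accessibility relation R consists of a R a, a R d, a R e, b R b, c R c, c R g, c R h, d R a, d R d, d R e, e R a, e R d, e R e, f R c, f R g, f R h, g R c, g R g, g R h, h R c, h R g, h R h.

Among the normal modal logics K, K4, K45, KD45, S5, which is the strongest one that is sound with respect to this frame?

KD45

Transitive (axiom 4): yes — every two-step R-path is closed by a direct edge.
Euclidean (axiom 5): yes — any two successors of a common world are R-related.
Serial (axiom D): yes — every world has a successor (e.g. a R a).
Reflexive (axiom T): no — f is not related to itself.
So F validates K, K4, K45, KD45; S5 would additionally require R to be reflexive. The strongest is KD45.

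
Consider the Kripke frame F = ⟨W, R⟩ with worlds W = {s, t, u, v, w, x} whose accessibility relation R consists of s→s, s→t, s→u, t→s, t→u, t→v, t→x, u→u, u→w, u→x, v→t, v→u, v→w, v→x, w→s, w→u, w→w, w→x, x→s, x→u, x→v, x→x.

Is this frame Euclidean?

No

Euclidean: no — s R u and s R t, but not u R t.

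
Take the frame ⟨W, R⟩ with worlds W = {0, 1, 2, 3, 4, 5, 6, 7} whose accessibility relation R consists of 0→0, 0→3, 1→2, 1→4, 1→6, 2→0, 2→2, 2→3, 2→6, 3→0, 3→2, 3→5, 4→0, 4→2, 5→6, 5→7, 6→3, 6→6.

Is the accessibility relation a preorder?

No

Reflexive: no — 1 is not related to itself.
Transitive: no — 0 R 3 and 3 R 2, but not 0 R 2.
So R is not a preorder.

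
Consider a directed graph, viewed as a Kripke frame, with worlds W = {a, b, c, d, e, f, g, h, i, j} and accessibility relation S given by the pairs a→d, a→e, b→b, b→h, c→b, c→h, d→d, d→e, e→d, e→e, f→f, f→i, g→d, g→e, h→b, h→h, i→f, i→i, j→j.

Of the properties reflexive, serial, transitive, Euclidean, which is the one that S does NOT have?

Reflexive: no — a is not related to itself.
Serial: yes — every world has a successor (e.g. a S d).
Transitive: yes — every two-step S-path is closed by a direct edge.
Euclidean: yes — any two successors of a common world are S-related.
Only reflexive fails.

reflexive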